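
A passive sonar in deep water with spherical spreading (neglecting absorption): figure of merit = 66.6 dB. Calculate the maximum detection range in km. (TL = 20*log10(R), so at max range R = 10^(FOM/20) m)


At max range FOM = TL, so 20*log10(R) = 66.6
R = 10^(66.6/20) = 2137.96 m = 2.14 km

2.14 km


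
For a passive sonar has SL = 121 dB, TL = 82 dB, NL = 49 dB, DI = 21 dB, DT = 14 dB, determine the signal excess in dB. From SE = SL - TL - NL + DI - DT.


-3 dB


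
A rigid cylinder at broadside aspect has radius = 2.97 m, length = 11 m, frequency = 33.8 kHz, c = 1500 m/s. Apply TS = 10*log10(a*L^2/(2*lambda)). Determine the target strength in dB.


lambda = 1500/33800 = 0.04438 m
TS = 10*log10(2.97*11^2/(2*0.04438)) = 36.07

36.07 dB


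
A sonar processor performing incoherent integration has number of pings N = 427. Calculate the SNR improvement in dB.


13.15 dB


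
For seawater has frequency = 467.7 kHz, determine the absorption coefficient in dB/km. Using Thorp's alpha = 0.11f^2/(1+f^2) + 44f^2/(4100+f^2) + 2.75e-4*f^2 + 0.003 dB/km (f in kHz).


f^2 = 218743.29
alpha = 0.11*218743.29/(1+218743.29) + 44*218743.29/(4100+218743.29) + 2.75e-4*218743.29 + 0.003 = 103.458

103.458 dB/km


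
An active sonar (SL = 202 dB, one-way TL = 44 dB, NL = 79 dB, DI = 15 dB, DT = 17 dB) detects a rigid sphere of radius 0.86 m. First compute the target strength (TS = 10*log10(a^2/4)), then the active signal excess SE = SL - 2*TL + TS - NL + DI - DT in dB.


Step 1: TS = 10*log10(0.86^2/4) = -7.33 dB
Step 2: SE = SL - 2*TL + TS - NL + DI - DT = 202 - 2*44 + (-7.33) - 79 + 15 - 17 = 25.67

25.67 dB


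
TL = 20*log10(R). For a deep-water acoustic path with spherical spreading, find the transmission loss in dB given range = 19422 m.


TL = 20*log10(19422) = 85.77

85.77 dB


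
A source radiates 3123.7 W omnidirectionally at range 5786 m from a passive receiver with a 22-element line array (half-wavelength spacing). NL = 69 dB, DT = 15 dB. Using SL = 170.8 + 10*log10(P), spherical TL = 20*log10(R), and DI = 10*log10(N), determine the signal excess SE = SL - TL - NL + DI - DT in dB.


59.92 dB


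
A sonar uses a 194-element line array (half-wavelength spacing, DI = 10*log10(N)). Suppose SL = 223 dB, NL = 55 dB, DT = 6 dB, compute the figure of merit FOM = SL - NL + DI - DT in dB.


184.88 dB


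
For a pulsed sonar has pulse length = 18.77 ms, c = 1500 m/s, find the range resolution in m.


dR = c*tau/2 = 1500 * 18.77e-3 / 2 = 14.0775

14.0775 m


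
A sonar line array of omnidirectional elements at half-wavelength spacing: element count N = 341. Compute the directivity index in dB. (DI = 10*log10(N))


DI = 10*log10(341) = 25.33

25.33 dB


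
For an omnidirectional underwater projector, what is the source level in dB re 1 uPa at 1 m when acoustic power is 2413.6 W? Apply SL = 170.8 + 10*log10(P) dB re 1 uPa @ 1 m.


204.63 dB


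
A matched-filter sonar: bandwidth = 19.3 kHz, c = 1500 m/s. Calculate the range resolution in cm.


3.89 cm


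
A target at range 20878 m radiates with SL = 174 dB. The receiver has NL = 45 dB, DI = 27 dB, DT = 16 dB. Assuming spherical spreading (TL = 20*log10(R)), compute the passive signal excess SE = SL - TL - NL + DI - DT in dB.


Step 1: TL = 20*log10(20878) = 86.39 dB
Step 2: SE = 174 - 86.39 - 45 + 27 - 16 = 53.61

53.61 dB


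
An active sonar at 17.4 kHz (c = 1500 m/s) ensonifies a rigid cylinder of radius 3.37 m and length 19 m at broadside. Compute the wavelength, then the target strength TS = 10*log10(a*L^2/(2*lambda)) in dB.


Step 1: lambda = c/f = 1500/17400 = 0.08621 m
Step 2: TS = 10*log10(a*L^2/(2*lambda)) = 10*log10(3.37*19^2/(2*0.08621)) = 38.49

38.49 dB


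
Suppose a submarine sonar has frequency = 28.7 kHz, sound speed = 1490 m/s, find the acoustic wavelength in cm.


lambda = c/f = 1490 / 28700 = 0.0519 m = 5.19 cm

5.19 cm


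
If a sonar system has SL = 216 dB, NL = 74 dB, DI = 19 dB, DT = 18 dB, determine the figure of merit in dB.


FOM = SL - NL + DI - DT = 216 - 74 + 19 - 18 = 143

143 dB


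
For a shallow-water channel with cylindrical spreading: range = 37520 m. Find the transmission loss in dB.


TL = 10*log10(37520) = 45.74

45.74 dB


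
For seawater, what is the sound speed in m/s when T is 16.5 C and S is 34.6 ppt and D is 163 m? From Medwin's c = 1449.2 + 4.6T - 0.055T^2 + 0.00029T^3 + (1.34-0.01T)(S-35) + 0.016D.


c = 1449.2 + 4.6*16.5 - 0.055*16.5^2 + 0.00029*16.5^3 + (1.34 - 0.01*16.5)*(34.6 - 35) + 0.016*163 = 1513.57

1513.57 m/s


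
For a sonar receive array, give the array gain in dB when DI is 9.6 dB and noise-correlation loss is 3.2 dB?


AG = DI - L_corr = 9.6 - 3.2 = 6.4

6.4 dB


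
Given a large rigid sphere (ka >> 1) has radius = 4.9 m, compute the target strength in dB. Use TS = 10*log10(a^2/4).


TS = 10*log10(4.9^2 / 4) = 10*log10(6.0025) = 7.78

7.78 dB


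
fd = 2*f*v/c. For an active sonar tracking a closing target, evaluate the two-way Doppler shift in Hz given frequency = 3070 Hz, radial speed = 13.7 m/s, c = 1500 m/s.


fd = 2*f*v/c = 2 * 3070 * 13.7 / 1500 = 56.08

56.08 Hz


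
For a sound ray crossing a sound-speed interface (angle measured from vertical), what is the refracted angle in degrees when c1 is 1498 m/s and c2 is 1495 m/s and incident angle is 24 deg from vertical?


sin(theta2) = (c2/c1)*sin(theta1) = (1495/1498)*sin(24 deg) = 0.40592
theta2 = arcsin(0.40592) = 23.95

23.95 deg


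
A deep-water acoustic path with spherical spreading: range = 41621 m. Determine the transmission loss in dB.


TL = 20*log10(41621) = 92.39

92.39 dB


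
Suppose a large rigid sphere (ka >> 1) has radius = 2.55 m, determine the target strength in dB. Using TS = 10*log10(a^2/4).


TS = 10*log10(2.55^2 / 4) = 10*log10(1.625625) = 2.11

2.11 dB


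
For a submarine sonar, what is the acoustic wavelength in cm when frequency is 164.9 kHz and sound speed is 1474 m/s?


0.89 cm


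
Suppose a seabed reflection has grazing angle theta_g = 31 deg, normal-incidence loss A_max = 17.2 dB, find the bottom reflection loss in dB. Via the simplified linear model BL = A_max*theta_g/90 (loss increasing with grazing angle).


5.92 dB


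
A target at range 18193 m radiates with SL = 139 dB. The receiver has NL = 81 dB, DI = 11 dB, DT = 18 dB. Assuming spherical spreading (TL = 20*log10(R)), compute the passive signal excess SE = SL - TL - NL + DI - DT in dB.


Step 1: TL = 20*log10(18193) = 85.2 dB
Step 2: SE = 139 - 85.2 - 81 + 11 - 18 = -34.2

-34.2 dB


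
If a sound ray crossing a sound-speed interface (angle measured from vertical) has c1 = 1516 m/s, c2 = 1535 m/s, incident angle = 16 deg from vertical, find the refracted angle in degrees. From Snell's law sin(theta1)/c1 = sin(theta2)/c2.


sin(theta2) = (c2/c1)*sin(theta1) = (1535/1516)*sin(16 deg) = 0.27909
theta2 = arcsin(0.27909) = 16.21

16.21 deg


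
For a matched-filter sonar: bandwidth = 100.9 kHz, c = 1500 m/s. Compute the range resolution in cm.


dR = c/(2*BW) = 1500 / (2 * 100.9e3) = 0.0074 m = 0.74 cm

0.74 cm


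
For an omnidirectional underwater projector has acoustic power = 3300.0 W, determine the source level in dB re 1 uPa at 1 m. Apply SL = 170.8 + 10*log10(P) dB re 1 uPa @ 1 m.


SL = 170.8 + 10*log10(3300.0) = 170.8 + 35.19 = 205.99

205.99 dB


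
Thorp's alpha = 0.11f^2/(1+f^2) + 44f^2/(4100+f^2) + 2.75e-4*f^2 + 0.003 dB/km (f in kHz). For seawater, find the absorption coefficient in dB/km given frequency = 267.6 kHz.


f^2 = 71609.76
alpha = 0.11*71609.76/(1+71609.76) + 44*71609.76/(4100+71609.76) + 2.75e-4*71609.76 + 0.003 = 61.423

61.423 dB/km


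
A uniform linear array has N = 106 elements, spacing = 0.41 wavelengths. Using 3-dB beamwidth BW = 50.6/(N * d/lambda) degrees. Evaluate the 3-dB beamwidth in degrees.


BW = 50.6 / (106 * 0.41) = 50.6 / 43.46 = 1.16

1.16 deg


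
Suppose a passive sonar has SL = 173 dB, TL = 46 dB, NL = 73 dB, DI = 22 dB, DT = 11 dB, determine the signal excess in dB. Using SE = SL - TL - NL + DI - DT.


65 dB


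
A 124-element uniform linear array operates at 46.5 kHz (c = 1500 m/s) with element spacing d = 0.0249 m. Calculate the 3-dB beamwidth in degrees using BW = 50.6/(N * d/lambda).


Step 1: lambda = 1500/46500 = 0.03226 m
Step 2: d/lambda = 0.0249/0.03226 = 0.7719
Step 3: BW = 50.6/(N * d/lambda) = 50.6/(124 * 0.7719) = 0.53

0.53 deg


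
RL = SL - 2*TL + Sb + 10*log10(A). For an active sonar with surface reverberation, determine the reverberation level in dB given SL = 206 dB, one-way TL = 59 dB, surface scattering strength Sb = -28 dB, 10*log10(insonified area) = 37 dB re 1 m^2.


RL = SL - 2*TL + Sb + 10*log10(A) = 206 - 2*59 + (-28) + 37 = 97

97 dB


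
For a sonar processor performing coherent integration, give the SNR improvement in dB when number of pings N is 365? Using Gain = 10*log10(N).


Gain = 10*log10(365) = 25.62

25.62 dB


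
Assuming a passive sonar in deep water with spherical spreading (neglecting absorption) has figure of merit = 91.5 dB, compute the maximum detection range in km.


At max range FOM = TL, so 20*log10(R) = 91.5
R = 10^(91.5/20) = 37583.74 m = 37.58 km

37.58 km


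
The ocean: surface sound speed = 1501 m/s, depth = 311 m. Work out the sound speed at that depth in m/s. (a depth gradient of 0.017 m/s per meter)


c = 1501 + 0.017 * 311 = 1506.287

1506.287 m/s


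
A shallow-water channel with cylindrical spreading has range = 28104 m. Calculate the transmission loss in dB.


TL = 10*log10(28104) = 44.49

44.49 dB


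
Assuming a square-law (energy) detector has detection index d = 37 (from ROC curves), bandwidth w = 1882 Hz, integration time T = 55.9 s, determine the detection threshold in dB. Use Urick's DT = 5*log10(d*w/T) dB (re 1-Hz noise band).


DT = 5*log10(d*w/T) = 5*log10(37 * 1882 / 55.9) = 5*log10(1245.69) = 15.48

15.48 dB


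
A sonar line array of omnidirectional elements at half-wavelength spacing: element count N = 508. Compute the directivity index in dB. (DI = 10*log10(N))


DI = 10*log10(508) = 27.06

27.06 dB


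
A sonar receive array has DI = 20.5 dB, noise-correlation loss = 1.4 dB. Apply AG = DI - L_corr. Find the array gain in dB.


AG = DI - L_corr = 20.5 - 1.4 = 19.1

19.1 dB


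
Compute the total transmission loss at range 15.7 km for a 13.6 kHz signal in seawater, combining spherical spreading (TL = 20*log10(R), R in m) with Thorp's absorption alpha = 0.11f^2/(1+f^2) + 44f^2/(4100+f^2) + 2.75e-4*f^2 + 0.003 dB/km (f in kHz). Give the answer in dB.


Step 1 (Thorp): alpha = 0.11*184.96/(1+184.96) + 44*184.96/(4100+184.96) + 2.75e-4*184.96 + 0.003 = 2.0625 dB/km
Step 2: TL_spread = 20*log10(15700) = 83.92 dB
Step 3: TL_abs = alpha*R = 2.0625 * 15.7 = 32.38 dB
Step 4: TL_total = 83.92 + 32.38 = 116.3

116.3 dB


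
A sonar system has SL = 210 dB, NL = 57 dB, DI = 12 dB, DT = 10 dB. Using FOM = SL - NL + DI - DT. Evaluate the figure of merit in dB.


FOM = SL - NL + DI - DT = 210 - 57 + 12 - 10 = 155

155 dB


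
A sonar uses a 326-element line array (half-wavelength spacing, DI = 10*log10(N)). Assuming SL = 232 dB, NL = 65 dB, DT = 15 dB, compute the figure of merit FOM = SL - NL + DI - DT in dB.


177.13 dB


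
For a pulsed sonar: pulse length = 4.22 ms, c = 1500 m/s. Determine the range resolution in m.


dR = c*tau/2 = 1500 * 4.22e-3 / 2 = 3.165

3.165 m


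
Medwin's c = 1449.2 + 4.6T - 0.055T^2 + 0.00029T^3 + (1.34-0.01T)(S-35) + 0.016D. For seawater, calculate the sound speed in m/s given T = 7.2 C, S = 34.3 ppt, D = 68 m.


c = 1449.2 + 4.6*7.2 - 0.055*7.2^2 + 0.00029*7.2^3 + (1.34 - 0.01*7.2)*(34.3 - 35) + 0.016*68 = 1479.78

1479.78 m/s


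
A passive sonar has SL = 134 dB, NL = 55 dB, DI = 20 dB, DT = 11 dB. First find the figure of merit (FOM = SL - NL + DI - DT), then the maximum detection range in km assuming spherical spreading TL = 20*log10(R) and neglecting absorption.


Step 1: FOM = SL - NL + DI - DT = 134 - 55 + 20 - 11 = 88 dB
Step 2: at max range FOM = TL = 20*log10(R), so R = 10^(88/20) = 25118.86 m = 25.12 km

25.12 km


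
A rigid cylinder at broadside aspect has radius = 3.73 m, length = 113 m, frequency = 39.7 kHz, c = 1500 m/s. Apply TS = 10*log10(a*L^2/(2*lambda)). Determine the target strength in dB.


58.0 dB


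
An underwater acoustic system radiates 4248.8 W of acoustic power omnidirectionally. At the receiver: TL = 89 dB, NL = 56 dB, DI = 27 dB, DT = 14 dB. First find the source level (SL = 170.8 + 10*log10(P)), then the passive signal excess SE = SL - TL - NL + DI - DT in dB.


Step 1: SL = 170.8 + 10*log10(4248.8) = 207.08 dB
Step 2: SE = SL - TL - NL + DI - DT = 207.08 - 89 - 56 + 27 - 14 = 75.08

75.08 dB


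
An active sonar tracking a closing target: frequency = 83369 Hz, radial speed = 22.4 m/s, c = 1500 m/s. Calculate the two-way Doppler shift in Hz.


fd = 2*f*v/c = 2 * 83369 * 22.4 / 1500 = 2489.95

2489.95 Hz


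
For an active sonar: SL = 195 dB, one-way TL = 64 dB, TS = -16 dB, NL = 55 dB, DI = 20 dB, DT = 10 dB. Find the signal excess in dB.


SE = SL - 2*TL + TS - NL + DI - DT = 195 - 2*64 + (-16) - 55 + 20 - 10 = 6

6 dB


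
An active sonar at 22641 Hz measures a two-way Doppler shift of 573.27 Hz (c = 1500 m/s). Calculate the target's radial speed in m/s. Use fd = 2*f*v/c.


18.99 m/s


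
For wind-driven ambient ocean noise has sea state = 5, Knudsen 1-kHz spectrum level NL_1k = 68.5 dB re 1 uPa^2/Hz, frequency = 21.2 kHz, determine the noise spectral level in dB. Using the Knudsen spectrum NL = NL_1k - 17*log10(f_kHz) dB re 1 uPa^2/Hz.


NL = NL_1k - 17*log10(f_kHz) = 68.5 - 17*log10(21.2) = 68.5 - (22.55) = 45.95

45.95 dB


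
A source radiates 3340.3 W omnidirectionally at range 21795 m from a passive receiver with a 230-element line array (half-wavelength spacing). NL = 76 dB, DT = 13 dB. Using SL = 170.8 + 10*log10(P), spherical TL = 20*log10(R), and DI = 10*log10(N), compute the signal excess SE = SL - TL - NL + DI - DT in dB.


Step 1: SL = 170.8 + 10*log10(3340.3) = 206.04 dB
Step 2: TL = 20*log10(21795) = 86.77 dB
Step 3: DI = 10*log10(230) = 23.62 dB
Step 4: SE = SL - TL - NL + DI - DT = 206.04 - 86.77 - 76 + 23.62 - 13 = 53.89

53.89 dB


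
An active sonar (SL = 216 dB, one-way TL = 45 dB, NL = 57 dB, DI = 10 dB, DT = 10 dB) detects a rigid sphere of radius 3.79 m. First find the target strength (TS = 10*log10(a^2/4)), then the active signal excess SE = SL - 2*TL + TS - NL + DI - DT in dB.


Step 1: TS = 10*log10(3.79^2/4) = 5.55 dB
Step 2: SE = SL - 2*TL + TS - NL + DI - DT = 216 - 2*45 + (5.55) - 57 + 10 - 10 = 74.55

74.55 dB


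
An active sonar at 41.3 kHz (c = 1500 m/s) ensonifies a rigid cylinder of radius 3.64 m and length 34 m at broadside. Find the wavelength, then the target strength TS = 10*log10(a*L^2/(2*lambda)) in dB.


Step 1: lambda = c/f = 1500/41300 = 0.03632 m
Step 2: TS = 10*log10(a*L^2/(2*lambda)) = 10*log10(3.64*34^2/(2*0.03632)) = 47.63

47.63 dB


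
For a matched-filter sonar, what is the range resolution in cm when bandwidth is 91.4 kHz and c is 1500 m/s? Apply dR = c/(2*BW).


0.82 cm


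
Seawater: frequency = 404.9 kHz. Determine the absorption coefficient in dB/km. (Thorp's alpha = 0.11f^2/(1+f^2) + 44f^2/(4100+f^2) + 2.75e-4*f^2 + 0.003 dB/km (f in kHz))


f^2 = 163944.01
alpha = 0.11*163944.01/(1+163944.01) + 44*163944.01/(4100+163944.01) + 2.75e-4*163944.01 + 0.003 = 88.124

88.124 dB/km


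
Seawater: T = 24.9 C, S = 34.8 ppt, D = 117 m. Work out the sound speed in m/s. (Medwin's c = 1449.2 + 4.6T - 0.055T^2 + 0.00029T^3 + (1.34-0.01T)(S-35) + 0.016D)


c = 1449.2 + 4.6*24.9 - 0.055*24.9^2 + 0.00029*24.9^3 + (1.34 - 0.01*24.9)*(34.8 - 35) + 0.016*117 = 1535.77

1535.77 m/s


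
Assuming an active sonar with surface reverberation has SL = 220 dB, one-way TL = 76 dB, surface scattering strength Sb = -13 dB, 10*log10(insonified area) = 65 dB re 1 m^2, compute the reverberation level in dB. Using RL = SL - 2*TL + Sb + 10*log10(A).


RL = SL - 2*TL + Sb + 10*log10(A) = 220 - 2*76 + (-13) + 65 = 120

120 dB


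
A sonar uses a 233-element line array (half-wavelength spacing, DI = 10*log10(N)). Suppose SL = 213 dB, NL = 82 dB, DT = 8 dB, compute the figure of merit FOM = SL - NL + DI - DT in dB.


Step 1: DI = 10*log10(233) = 23.67 dB
Step 2: FOM = SL - NL + DI - DT = 213 - 82 + 23.67 - 8 = 146.67

146.67 dB


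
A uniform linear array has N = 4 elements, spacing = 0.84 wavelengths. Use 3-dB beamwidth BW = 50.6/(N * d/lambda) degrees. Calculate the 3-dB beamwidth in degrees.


15.06 deg


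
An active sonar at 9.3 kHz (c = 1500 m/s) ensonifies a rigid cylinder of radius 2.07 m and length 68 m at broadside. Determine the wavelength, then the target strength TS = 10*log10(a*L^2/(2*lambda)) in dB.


Step 1: lambda = c/f = 1500/9300 = 0.16129 m
Step 2: TS = 10*log10(a*L^2/(2*lambda)) = 10*log10(2.07*68^2/(2*0.16129)) = 44.72

44.72 dB


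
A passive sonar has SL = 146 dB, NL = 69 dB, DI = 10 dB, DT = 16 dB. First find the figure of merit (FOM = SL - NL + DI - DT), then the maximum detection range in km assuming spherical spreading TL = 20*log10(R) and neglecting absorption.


Step 1: FOM = SL - NL + DI - DT = 146 - 69 + 10 - 16 = 71 dB
Step 2: at max range FOM = TL = 20*log10(R), so R = 10^(71/20) = 3548.13 m = 3.55 km

3.55 km


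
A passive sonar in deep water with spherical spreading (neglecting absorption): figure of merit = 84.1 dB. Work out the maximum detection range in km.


At max range FOM = TL, so 20*log10(R) = 84.1
R = 10^(84.1/20) = 16032.45 m = 16.03 km

16.03 km


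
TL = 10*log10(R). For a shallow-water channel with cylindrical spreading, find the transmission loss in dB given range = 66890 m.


TL = 10*log10(66890) = 48.25

48.25 dB


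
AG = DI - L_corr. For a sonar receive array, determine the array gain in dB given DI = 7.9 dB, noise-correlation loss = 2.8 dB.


5.1 dB


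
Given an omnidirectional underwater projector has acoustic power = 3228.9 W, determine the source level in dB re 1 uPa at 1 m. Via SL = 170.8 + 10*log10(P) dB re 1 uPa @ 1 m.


SL = 170.8 + 10*log10(3228.9) = 170.8 + 35.09 = 205.89

205.89 dB


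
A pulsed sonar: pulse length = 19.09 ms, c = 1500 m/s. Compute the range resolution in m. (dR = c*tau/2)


dR = c*tau/2 = 1500 * 19.09e-3 / 2 = 14.3175

14.3175 m


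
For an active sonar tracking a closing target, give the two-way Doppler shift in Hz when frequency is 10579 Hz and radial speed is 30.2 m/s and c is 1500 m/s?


fd = 2*f*v/c = 2 * 10579 * 30.2 / 1500 = 425.98

425.98 Hz


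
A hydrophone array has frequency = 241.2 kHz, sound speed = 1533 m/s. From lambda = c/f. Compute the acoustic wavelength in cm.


0.64 cm


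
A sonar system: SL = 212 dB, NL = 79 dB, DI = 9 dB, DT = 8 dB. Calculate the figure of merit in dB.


FOM = SL - NL + DI - DT = 212 - 79 + 9 - 8 = 134

134 dB


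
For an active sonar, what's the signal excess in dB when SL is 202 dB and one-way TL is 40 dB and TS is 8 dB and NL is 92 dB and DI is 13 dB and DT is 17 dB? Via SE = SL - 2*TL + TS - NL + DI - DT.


SE = SL - 2*TL + TS - NL + DI - DT = 202 - 2*40 + (8) - 92 + 13 - 17 = 34

34 dB


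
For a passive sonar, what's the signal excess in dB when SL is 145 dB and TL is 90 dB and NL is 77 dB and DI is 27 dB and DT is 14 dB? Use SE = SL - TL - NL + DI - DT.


SE = SL - TL - NL + DI - DT = 145 - 90 - 77 + 27 - 14 = -9

-9 dB


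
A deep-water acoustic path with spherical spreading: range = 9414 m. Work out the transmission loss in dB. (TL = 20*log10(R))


TL = 20*log10(9414) = 79.48

79.48 dB


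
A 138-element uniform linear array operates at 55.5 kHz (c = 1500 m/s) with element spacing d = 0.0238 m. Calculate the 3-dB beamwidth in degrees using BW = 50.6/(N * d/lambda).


0.42 deg


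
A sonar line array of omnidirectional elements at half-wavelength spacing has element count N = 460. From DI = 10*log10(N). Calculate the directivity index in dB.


DI = 10*log10(460) = 26.63

26.63 dB


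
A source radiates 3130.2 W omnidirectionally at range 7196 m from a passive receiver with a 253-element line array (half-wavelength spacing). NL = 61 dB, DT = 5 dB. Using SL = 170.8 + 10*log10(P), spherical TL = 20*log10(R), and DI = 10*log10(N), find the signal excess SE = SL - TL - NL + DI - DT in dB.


86.65 dB


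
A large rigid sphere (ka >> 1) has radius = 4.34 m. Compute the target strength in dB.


TS = 10*log10(4.34^2 / 4) = 10*log10(4.7089) = 6.73

6.73 dB


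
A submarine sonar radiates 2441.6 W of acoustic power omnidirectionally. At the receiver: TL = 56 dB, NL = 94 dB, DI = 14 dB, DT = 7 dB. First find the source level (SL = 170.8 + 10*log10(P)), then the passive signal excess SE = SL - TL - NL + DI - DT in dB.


Step 1: SL = 170.8 + 10*log10(2441.6) = 204.68 dB
Step 2: SE = SL - TL - NL + DI - DT = 204.68 - 56 - 94 + 14 - 7 = 61.68

61.68 dB


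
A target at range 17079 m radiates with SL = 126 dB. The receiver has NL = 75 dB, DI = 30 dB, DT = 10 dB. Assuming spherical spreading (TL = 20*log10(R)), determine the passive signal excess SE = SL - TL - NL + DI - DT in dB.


Step 1: TL = 20*log10(17079) = 84.65 dB
Step 2: SE = 126 - 84.65 - 75 + 30 - 10 = -13.65

-13.65 dB


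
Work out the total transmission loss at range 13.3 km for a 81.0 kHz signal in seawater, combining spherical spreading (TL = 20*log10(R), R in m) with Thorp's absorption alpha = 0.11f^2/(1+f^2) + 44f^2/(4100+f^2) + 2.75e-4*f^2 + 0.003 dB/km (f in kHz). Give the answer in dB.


468.12 dB


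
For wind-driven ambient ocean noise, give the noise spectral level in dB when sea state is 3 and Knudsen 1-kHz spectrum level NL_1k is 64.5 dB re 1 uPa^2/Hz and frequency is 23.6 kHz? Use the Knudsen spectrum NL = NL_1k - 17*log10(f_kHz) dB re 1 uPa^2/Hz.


41.16 dB


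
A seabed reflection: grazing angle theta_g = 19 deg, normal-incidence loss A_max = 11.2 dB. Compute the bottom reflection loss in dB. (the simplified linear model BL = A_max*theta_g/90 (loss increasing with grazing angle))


BL = A_max * theta_g / 90 = 11.2 * 19 / 90 = 2.36

2.36 dB


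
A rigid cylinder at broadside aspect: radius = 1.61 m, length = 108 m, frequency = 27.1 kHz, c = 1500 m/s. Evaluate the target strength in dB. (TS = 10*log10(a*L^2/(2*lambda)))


lambda = 1500/27100 = 0.05535 m
TS = 10*log10(1.61*108^2/(2*0.05535)) = 52.3

52.3 dB


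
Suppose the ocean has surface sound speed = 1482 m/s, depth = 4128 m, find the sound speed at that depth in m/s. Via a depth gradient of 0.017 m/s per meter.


c = 1482 + 0.017 * 4128 = 1552.176

1552.176 m/s


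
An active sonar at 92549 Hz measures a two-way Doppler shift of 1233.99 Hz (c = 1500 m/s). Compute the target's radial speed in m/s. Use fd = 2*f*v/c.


From fd = 2*f*v/c, v = c*fd/(2*f) = 1500 * 1233.99 / (2*92549) = 10.0

10.0 m/s


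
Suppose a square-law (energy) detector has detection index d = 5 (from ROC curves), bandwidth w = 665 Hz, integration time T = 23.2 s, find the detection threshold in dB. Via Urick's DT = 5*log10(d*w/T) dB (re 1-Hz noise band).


DT = 5*log10(d*w/T) = 5*log10(5 * 665 / 23.2) = 5*log10(143.32) = 10.78

10.78 dB


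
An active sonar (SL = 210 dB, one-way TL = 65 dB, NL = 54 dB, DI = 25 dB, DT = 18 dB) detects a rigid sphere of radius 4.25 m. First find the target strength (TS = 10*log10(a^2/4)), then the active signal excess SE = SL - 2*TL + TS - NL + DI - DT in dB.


Step 1: TS = 10*log10(4.25^2/4) = 6.55 dB
Step 2: SE = SL - 2*TL + TS - NL + DI - DT = 210 - 2*65 + (6.55) - 54 + 25 - 18 = 39.55

39.55 dB


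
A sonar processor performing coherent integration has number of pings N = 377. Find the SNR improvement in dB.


25.76 dB


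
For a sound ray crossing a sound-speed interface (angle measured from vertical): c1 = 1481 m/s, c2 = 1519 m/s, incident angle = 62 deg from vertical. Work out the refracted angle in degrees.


sin(theta2) = (c2/c1)*sin(theta1) = (1519/1481)*sin(62 deg) = 0.9056
theta2 = arcsin(0.9056) = 64.9

64.9 deg


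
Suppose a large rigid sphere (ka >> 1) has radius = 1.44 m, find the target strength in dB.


-2.85 dB


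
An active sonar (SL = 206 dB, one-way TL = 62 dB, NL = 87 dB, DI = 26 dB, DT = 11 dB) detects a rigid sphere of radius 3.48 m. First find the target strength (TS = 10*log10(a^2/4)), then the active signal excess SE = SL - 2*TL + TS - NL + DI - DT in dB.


Step 1: TS = 10*log10(3.48^2/4) = 4.81 dB
Step 2: SE = SL - 2*TL + TS - NL + DI - DT = 206 - 2*62 + (4.81) - 87 + 26 - 11 = 14.81

14.81 dB


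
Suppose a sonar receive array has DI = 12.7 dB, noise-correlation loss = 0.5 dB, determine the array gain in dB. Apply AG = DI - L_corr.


AG = DI - L_corr = 12.7 - 0.5 = 12.2

12.2 dB


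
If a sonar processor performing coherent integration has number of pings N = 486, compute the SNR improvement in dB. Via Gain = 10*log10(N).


26.87 dB


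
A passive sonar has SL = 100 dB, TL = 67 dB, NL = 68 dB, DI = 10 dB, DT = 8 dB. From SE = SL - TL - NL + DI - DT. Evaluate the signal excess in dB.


SE = SL - TL - NL + DI - DT = 100 - 67 - 68 + 10 - 8 = -33

-33 dB


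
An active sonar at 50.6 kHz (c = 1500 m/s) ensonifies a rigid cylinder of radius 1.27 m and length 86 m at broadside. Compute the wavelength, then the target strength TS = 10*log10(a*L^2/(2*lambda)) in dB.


Step 1: lambda = c/f = 1500/50600 = 0.02964 m
Step 2: TS = 10*log10(a*L^2/(2*lambda)) = 10*log10(1.27*86^2/(2*0.02964)) = 52.0

52.0 dB


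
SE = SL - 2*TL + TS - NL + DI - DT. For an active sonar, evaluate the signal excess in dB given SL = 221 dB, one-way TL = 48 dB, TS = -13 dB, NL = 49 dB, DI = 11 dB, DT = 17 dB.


57 dB


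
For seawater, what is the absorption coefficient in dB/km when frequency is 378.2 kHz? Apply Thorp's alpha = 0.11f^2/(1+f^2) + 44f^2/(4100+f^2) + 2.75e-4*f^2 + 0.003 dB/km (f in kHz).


82.222 dB/km


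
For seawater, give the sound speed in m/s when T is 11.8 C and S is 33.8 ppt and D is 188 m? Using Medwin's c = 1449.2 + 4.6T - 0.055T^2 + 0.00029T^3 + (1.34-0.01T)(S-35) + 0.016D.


1497.84 m/s


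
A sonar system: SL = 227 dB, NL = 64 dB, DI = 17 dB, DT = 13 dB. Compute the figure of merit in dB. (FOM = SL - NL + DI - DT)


FOM = SL - NL + DI - DT = 227 - 64 + 17 - 13 = 167

167 dB


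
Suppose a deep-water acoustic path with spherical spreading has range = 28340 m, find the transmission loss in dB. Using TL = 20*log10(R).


TL = 20*log10(28340) = 89.05

89.05 dB


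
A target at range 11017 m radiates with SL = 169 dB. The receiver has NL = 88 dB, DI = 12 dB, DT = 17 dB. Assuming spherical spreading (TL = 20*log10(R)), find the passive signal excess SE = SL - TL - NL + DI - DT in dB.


Step 1: TL = 20*log10(11017) = 80.84 dB
Step 2: SE = 169 - 80.84 - 88 + 12 - 17 = -4.84

-4.84 dB


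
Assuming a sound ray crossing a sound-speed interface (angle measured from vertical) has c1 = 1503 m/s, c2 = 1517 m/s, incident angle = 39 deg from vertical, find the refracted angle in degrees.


sin(theta2) = (c2/c1)*sin(theta1) = (1517/1503)*sin(39 deg) = 0.63518
theta2 = arcsin(0.63518) = 39.43

39.43 deg


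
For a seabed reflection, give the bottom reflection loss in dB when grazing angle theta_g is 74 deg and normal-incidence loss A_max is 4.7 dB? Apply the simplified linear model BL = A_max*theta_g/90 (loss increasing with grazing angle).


3.86 dB


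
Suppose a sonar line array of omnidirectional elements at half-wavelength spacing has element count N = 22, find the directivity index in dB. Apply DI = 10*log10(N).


DI = 10*log10(22) = 13.42

13.42 dB


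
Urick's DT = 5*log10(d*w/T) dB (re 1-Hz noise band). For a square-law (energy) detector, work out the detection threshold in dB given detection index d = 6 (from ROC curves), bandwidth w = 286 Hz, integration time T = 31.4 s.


DT = 5*log10(d*w/T) = 5*log10(6 * 286 / 31.4) = 5*log10(54.65) = 8.69

8.69 dB


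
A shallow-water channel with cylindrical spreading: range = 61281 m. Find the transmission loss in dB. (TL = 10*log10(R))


TL = 10*log10(61281) = 47.87

47.87 dB


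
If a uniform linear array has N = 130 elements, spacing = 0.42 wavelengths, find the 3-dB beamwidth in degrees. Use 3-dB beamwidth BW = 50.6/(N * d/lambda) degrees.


0.93 deg


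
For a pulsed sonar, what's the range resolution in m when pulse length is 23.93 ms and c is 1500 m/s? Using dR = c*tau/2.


dR = c*tau/2 = 1500 * 23.93e-3 / 2 = 17.9475

17.9475 m


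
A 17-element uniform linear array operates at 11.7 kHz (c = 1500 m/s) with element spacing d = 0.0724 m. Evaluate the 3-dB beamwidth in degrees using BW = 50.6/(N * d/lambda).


Step 1: lambda = 1500/11700 = 0.12821 m
Step 2: d/lambda = 0.0724/0.12821 = 0.5647
Step 3: BW = 50.6/(N * d/lambda) = 50.6/(17 * 0.5647) = 5.27

5.27 deg


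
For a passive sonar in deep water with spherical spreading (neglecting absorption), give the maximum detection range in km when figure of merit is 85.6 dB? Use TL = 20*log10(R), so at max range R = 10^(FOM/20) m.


At max range FOM = TL, so 20*log10(R) = 85.6
R = 10^(85.6/20) = 19054.61 m = 19.05 km

19.05 km


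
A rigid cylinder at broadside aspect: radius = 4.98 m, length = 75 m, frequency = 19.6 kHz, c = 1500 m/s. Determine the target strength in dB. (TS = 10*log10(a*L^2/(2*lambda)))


52.62 dB


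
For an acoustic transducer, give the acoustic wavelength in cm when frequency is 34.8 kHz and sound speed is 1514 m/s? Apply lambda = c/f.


lambda = c/f = 1514 / 34800 = 0.0435 m = 4.35 cm

4.35 cm


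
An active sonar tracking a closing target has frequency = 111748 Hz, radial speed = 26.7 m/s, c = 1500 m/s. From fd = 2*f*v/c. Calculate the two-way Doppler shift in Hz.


3978.23 Hz


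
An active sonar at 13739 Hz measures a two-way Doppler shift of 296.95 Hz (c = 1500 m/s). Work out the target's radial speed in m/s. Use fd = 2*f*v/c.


From fd = 2*f*v/c, v = c*fd/(2*f) = 1500 * 296.95 / (2*13739) = 16.21

16.21 m/s


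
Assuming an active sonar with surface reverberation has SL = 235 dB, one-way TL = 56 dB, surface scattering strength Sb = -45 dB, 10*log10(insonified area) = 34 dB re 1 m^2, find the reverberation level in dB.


RL = SL - 2*TL + Sb + 10*log10(A) = 235 - 2*56 + (-45) + 34 = 112

112 dB


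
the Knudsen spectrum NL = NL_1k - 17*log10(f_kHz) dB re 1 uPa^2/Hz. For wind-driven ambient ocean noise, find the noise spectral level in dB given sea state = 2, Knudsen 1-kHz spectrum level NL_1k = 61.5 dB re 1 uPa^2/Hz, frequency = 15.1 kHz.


NL = NL_1k - 17*log10(f_kHz) = 61.5 - 17*log10(15.1) = 61.5 - (20.04) = 41.46

41.46 dB


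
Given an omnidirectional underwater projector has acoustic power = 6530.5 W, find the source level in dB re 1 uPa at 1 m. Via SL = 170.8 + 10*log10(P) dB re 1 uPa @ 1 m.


208.95 dB


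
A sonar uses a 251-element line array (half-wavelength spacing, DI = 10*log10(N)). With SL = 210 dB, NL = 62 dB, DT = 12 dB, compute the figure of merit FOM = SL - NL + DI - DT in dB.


Step 1: DI = 10*log10(251) = 24.0 dB
Step 2: FOM = SL - NL + DI - DT = 210 - 62 + 24.0 - 12 = 160.0

160.0 dB


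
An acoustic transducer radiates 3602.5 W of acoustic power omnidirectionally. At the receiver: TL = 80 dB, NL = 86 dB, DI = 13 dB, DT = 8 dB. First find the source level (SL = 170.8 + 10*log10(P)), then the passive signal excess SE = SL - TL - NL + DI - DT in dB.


Step 1: SL = 170.8 + 10*log10(3602.5) = 206.37 dB
Step 2: SE = SL - TL - NL + DI - DT = 206.37 - 80 - 86 + 13 - 8 = 45.37

45.37 dB


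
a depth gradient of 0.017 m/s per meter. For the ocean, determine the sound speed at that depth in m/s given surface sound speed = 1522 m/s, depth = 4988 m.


c = 1522 + 0.017 * 4988 = 1606.796

1606.796 m/s


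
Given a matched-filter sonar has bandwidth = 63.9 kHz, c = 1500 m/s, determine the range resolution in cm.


dR = c/(2*BW) = 1500 / (2 * 63.9e3) = 0.0117 m = 1.17 cm

1.17 cm


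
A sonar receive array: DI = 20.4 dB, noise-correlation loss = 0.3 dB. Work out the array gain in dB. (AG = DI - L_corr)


AG = DI - L_corr = 20.4 - 0.3 = 20.1

20.1 dB


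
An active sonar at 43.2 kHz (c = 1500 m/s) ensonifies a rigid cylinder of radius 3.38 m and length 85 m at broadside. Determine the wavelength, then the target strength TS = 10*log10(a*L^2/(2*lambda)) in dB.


Step 1: lambda = c/f = 1500/43200 = 0.03472 m
Step 2: TS = 10*log10(a*L^2/(2*lambda)) = 10*log10(3.38*85^2/(2*0.03472)) = 55.46

55.46 dB


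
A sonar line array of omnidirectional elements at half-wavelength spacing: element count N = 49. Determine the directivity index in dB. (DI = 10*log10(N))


DI = 10*log10(49) = 16.9

16.9 dB


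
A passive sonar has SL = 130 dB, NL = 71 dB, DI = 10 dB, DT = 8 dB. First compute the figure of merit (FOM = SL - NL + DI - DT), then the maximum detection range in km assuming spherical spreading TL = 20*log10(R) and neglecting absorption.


Step 1: FOM = SL - NL + DI - DT = 130 - 71 + 10 - 8 = 61 dB
Step 2: at max range FOM = TL = 20*log10(R), so R = 10^(61/20) = 1122.02 m = 1.12 km

1.12 km


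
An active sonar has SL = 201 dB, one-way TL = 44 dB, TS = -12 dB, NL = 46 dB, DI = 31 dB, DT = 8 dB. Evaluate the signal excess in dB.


SE = SL - 2*TL + TS - NL + DI - DT = 201 - 2*44 + (-12) - 46 + 31 - 8 = 78

78 dB


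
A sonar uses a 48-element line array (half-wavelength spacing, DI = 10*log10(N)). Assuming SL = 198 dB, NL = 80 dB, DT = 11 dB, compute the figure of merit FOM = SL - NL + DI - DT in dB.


Step 1: DI = 10*log10(48) = 16.81 dB
Step 2: FOM = SL - NL + DI - DT = 198 - 80 + 16.81 - 11 = 123.81

123.81 dB


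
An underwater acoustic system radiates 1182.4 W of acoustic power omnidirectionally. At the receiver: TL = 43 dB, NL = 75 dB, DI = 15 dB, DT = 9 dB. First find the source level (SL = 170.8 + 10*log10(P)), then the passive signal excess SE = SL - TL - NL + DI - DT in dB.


Step 1: SL = 170.8 + 10*log10(1182.4) = 201.53 dB
Step 2: SE = SL - TL - NL + DI - DT = 201.53 - 43 - 75 + 15 - 9 = 89.53

89.53 dB


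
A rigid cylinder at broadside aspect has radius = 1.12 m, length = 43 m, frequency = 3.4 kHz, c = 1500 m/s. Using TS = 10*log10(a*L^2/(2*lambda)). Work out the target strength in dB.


33.71 dB


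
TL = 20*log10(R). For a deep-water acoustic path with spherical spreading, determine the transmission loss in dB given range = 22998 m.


TL = 20*log10(22998) = 87.23

87.23 dB


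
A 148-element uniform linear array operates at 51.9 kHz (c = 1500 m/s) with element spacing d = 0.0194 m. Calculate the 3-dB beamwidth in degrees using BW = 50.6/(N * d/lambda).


Step 1: lambda = 1500/51900 = 0.0289 m
Step 2: d/lambda = 0.0194/0.0289 = 0.6713
Step 3: BW = 50.6/(N * d/lambda) = 50.6/(148 * 0.6713) = 0.51

0.51 deg


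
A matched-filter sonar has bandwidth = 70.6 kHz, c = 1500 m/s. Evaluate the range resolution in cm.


1.06 cm


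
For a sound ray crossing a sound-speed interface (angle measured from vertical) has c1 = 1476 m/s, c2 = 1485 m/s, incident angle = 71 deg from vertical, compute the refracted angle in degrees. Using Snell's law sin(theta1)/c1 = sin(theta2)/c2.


sin(theta2) = (c2/c1)*sin(theta1) = (1485/1476)*sin(71 deg) = 0.95128
theta2 = arcsin(0.95128) = 72.04

72.04 deg


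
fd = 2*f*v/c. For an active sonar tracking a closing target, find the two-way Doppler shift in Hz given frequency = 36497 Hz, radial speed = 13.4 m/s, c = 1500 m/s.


fd = 2*f*v/c = 2 * 36497 * 13.4 / 1500 = 652.08

652.08 Hz


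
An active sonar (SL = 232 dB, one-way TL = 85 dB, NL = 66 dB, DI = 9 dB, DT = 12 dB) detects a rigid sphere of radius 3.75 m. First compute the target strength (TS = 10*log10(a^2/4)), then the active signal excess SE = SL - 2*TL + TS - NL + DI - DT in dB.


Step 1: TS = 10*log10(3.75^2/4) = 5.46 dB
Step 2: SE = SL - 2*TL + TS - NL + DI - DT = 232 - 2*85 + (5.46) - 66 + 9 - 12 = -1.54

-1.54 dB


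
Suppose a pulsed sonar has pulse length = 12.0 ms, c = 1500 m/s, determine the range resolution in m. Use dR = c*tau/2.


dR = c*tau/2 = 1500 * 12.0e-3 / 2 = 9.0

9.0 m


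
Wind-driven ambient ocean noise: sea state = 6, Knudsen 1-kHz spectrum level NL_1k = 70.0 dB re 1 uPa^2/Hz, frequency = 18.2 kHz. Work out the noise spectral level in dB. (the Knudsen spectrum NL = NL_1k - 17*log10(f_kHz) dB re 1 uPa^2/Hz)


NL = NL_1k - 17*log10(f_kHz) = 70.0 - 17*log10(18.2) = 70.0 - (21.42) = 48.58

48.58 dB


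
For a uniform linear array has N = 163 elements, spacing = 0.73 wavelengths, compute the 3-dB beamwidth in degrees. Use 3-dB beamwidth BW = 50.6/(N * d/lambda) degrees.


BW = 50.6 / (163 * 0.73) = 50.6 / 118.99 = 0.43

0.43 deg


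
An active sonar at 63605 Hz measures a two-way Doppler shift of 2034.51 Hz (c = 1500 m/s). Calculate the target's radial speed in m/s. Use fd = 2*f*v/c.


23.99 m/s


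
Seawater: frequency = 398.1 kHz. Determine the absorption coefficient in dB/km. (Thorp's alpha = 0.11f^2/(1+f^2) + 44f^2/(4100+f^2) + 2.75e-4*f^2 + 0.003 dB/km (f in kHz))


f^2 = 158483.61
alpha = 0.11*158483.61/(1+158483.61) + 44*158483.61/(4100+158483.61) + 2.75e-4*158483.61 + 0.003 = 86.586

86.586 dB/km


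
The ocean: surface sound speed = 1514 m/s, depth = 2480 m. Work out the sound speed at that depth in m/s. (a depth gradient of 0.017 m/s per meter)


1556.16 m/s


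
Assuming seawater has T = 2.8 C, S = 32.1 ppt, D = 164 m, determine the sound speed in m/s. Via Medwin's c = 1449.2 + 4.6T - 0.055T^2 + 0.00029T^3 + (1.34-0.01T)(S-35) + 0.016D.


1460.47 m/s


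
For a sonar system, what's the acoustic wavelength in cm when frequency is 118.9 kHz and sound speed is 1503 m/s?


1.26 cm


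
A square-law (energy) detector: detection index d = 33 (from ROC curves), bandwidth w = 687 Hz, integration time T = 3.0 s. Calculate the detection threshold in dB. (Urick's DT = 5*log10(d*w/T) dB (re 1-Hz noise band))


DT = 5*log10(d*w/T) = 5*log10(33 * 687 / 3.0) = 5*log10(7557.0) = 19.39

19.39 dB


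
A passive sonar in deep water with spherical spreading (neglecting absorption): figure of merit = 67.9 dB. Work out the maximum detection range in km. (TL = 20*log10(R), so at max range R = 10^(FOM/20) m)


At max range FOM = TL, so 20*log10(R) = 67.9
R = 10^(67.9/20) = 2483.13 m = 2.48 km

2.48 km


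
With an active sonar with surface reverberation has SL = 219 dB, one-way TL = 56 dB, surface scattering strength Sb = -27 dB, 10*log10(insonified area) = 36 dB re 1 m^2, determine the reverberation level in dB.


RL = SL - 2*TL + Sb + 10*log10(A) = 219 - 2*56 + (-27) + 36 = 116

116 dB


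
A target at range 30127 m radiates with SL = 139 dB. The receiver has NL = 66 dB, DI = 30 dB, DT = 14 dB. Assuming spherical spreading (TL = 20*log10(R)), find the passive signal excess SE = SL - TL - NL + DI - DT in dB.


-0.58 dB


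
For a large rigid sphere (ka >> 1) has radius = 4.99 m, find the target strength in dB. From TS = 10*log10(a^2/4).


TS = 10*log10(4.99^2 / 4) = 10*log10(6.225025) = 7.94

7.94 dB


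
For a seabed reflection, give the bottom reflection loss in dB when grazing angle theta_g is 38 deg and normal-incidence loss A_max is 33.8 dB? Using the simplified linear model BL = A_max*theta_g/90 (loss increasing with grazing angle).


BL = A_max * theta_g / 90 = 33.8 * 38 / 90 = 14.27

14.27 dB


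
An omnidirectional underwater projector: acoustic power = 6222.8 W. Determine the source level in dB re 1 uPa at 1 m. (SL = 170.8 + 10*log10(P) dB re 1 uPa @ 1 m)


SL = 170.8 + 10*log10(6222.8) = 170.8 + 37.94 = 208.74

208.74 dB


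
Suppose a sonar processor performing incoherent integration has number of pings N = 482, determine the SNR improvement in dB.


Gain = 5*log10(482) = 13.42

13.42 dB
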